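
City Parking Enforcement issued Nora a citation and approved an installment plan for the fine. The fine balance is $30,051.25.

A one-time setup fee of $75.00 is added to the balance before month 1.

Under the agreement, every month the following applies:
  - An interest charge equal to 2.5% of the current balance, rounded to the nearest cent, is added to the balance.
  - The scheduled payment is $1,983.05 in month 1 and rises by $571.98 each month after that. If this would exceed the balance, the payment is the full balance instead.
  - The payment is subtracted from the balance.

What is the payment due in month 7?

$5,414.93

# | Opening | Interest | Payment | End bal
1 | $30,126.25 | $753.16 | $1,983.05 | $28,896.36
2 | $28,896.36 | $722.41 | $2,555.03 | $27,063.74
3 | $27,063.74 | $676.59 | $3,127.01 | $24,613.32
4 | $24,613.32 | $615.33 | $3,698.99 | $21,529.66
5 | $21,529.66 | $538.24 | $4,270.97 | $17,796.93
6 | $17,796.93 | $444.92 | $4,842.95 | $13,398.90
7 | $13,398.90 | $334.97 | $5,414.93 | $8,318.94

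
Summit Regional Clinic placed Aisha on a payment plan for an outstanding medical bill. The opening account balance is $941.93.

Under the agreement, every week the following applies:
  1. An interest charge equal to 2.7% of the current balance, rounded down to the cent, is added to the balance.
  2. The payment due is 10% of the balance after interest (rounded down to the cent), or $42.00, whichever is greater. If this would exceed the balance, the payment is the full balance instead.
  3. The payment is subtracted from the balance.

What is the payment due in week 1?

$96.73

# | Opening | Interest | Payment | End bal
1 | $941.93 | $25.43 | $96.73 | $870.63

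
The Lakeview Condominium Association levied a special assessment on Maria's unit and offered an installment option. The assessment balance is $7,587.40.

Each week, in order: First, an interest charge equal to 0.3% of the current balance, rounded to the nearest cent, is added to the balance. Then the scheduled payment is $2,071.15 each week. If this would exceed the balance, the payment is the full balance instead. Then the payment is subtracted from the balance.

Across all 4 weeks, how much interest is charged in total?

$54.10

Week 1: opening $7,587.40; interest $22.76 → $7,610.16; payment $2,071.15; balance $5,539.01
Week 2: opening $5,539.01; interest $16.62 → $5,555.63; payment $2,071.15; balance $3,484.48
Week 3: opening $3,484.48; interest $10.45 → $3,494.93; payment $2,071.15; balance $1,423.78
Week 4: opening $1,423.78; interest $4.27 → $1,428.05; payment $1,428.05; balance $0.00
Total interest: $22.76 + $16.62 + $10.45 + $4.27 = $54.10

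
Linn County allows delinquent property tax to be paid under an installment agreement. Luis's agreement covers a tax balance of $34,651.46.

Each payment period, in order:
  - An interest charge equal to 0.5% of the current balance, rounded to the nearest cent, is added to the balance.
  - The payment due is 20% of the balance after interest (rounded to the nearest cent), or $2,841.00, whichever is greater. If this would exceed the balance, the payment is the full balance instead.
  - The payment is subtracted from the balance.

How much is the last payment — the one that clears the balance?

$428.52

# | Opening | Interest | Payment | End bal
1 | $34,651.46 | $173.26 | $6,964.94 | $27,859.78
2 | $27,859.78 | $139.30 | $5,599.82 | $22,399.26
3 | $22,399.26 | $112.00 | $4,502.25 | $18,009.01
4 | $18,009.01 | $90.05 | $3,619.81 | $14,479.25
5 | $14,479.25 | $72.40 | $2,910.33 | $11,641.32
6 | $11,641.32 | $58.21 | $2,841.00 | $8,858.53
7 | $8,858.53 | $44.29 | $2,841.00 | $6,061.82
8 | $6,061.82 | $30.31 | $2,841.00 | $3,251.13
9 | $3,251.13 | $16.26 | $2,841.00 | $426.39
10 | $426.39 | $2.13 | $428.52 | $0.00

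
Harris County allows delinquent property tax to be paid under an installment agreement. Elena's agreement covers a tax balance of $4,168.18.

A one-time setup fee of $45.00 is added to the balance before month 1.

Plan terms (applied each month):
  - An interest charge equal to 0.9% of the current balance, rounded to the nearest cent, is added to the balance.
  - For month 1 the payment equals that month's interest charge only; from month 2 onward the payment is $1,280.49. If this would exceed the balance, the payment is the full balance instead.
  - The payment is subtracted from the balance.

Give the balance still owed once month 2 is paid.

Month 1: opening $4,213.18; interest $37.92 → $4,251.10; payment $37.92; balance $4,213.18
Month 2: opening $4,213.18; interest $37.92 → $4,251.10; payment $1,280.49; balance $2,970.61

$2,970.61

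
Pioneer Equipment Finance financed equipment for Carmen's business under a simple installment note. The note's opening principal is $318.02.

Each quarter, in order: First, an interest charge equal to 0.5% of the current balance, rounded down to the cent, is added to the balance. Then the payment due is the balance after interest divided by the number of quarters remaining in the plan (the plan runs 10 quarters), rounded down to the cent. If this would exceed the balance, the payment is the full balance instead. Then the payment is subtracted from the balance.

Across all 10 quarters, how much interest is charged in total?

$8.83

Quarter 1: opening $318.02; interest $1.59 → $319.61; payment $31.96; balance $287.65
Quarter 2: opening $287.65; interest $1.43 → $289.08; payment $32.12; balance $256.96
Quarter 3: opening $256.96; interest $1.28 → $258.24; payment $32.28; balance $225.96
Quarter 4: opening $225.96; interest $1.12 → $227.08; payment $32.44; balance $194.64
Quarter 5: opening $194.64; interest $0.97 → $195.61; payment $32.60; balance $163.01
Quarter 6: opening $163.01; interest $0.81 → $163.82; payment $32.76; balance $131.06
Quarter 7: opening $131.06; interest $0.65 → $131.71; payment $32.92; balance $98.79
Quarter 8: opening $98.79; interest $0.49 → $99.28; payment $33.09; balance $66.19
Quarter 9: opening $66.19; interest $0.33 → $66.52; payment $33.26; balance $33.26
Quarter 10: opening $33.26; interest $0.16 → $33.42; payment $33.42; balance $0.00
Total interest: $1.59 + $1.43 + $1.28 + $1.12 + $0.97 + $0.81 + $0.65 + $0.49 + $0.33 + $0.16 = $8.83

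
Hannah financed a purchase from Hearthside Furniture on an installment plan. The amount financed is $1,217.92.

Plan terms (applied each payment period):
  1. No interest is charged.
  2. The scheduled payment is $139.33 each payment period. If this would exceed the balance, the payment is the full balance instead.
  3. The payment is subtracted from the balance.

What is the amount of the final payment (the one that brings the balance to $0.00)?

# | Opening | Payment | End bal
1 | $1,217.92 | $139.33 | $1,078.59
2 | $1,078.59 | $139.33 | $939.26
3 | $939.26 | $139.33 | $799.93
4 | $799.93 | $139.33 | $660.60
5 | $660.60 | $139.33 | $521.27
6 | $521.27 | $139.33 | $381.94
7 | $381.94 | $139.33 | $242.61
8 | $242.61 | $139.33 | $103.28
9 | $103.28 | $103.28 | $0.00

$103.28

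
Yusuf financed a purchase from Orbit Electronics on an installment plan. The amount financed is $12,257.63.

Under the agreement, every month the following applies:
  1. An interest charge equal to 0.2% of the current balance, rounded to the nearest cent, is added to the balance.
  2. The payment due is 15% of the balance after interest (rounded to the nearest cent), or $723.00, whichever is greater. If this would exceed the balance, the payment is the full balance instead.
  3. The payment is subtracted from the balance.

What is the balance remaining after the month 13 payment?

Month 1: opening $12,257.63; interest $24.52 → $12,282.15; payment $1,842.32; balance $10,439.83
Month 2: opening $10,439.83; interest $20.88 → $10,460.71; payment $1,569.11; balance $8,891.60
Month 3: opening $8,891.60; interest $17.78 → $8,909.38; payment $1,336.41; balance $7,572.97
Month 4: opening $7,572.97; interest $15.15 → $7,588.12; payment $1,138.22; balance $6,449.90
Month 5: opening $6,449.90; interest $12.90 → $6,462.80; payment $969.42; balance $5,493.38
Month 6: opening $5,493.38; interest $10.99 → $5,504.37; payment $825.66; balance $4,678.71
Month 7: opening $4,678.71; interest $9.36 → $4,688.07; payment $723.00; balance $3,965.07
Month 8: opening $3,965.07; interest $7.93 → $3,973.00; payment $723.00; balance $3,250.00
Month 9: opening $3,250.00; interest $6.50 → $3,256.50; payment $723.00; balance $2,533.50
Month 10: opening $2,533.50; interest $5.07 → $2,538.57; payment $723.00; balance $1,815.57
Month 11: opening $1,815.57; interest $3.63 → $1,819.20; payment $723.00; balance $1,096.20
Month 12: opening $1,096.20; interest $2.19 → $1,098.39; payment $723.00; balance $375.39
Month 13: opening $375.39; interest $0.75 → $376.14; payment $376.14; balance $0.00

$0.00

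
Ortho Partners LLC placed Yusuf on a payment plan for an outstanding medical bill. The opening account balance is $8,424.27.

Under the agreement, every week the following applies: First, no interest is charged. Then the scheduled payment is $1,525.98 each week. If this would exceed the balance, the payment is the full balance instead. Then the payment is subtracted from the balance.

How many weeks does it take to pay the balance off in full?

# | Opening | Payment | End bal
1 | $8,424.27 | $1,525.98 | $6,898.29
2 | $6,898.29 | $1,525.98 | $5,372.31
3 | $5,372.31 | $1,525.98 | $3,846.33
4 | $3,846.33 | $1,525.98 | $2,320.35
5 | $2,320.35 | $1,525.98 | $794.37
6 | $794.37 | $794.37 | $0.00
Balance reaches $0.00 in week 6.

6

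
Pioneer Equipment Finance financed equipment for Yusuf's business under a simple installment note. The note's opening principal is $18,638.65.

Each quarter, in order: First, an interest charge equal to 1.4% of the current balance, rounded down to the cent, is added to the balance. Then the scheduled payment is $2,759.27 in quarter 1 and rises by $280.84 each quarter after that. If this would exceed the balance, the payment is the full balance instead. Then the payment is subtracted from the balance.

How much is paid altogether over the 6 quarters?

$19,590.26

Quarter 1: $18,638.65 +$260.94 interest = $18,899.59; pay $2,759.27 → $16,140.32
Quarter 2: $16,140.32 +$225.96 interest = $16,366.28; pay $3,040.11 → $13,326.17
Quarter 3: $13,326.17 +$186.56 interest = $13,512.73; pay $3,320.95 → $10,191.78
Quarter 4: $10,191.78 +$142.68 interest = $10,334.46; pay $3,601.79 → $6,732.67
Quarter 5: $6,732.67 +$94.25 interest = $6,826.92; pay $3,882.63 → $2,944.29
Quarter 6: $2,944.29 +$41.22 interest = $2,985.51; pay $2,985.51 → $0.00
Total paid: $19,590.26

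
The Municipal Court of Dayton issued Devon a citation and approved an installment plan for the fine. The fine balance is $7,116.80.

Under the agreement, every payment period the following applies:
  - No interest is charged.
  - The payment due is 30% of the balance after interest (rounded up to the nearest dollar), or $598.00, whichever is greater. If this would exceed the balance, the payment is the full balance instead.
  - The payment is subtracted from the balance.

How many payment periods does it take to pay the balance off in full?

Payment period 1: $7,116.80 − $2,136.00 → $4,980.80
Payment period 2: $4,980.80 − $1,495.00 → $3,485.80
Payment period 3: $3,485.80 − $1,046.00 → $2,439.80
Payment period 4: $2,439.80 − $732.00 → $1,707.80
Payment period 5: $1,707.80 − $598.00 → $1,109.80
Payment period 6: $1,109.80 − $598.00 → $511.80
Payment period 7: $511.80 − $511.80 → $0.00
Balance reaches $0.00 in payment period 7.

7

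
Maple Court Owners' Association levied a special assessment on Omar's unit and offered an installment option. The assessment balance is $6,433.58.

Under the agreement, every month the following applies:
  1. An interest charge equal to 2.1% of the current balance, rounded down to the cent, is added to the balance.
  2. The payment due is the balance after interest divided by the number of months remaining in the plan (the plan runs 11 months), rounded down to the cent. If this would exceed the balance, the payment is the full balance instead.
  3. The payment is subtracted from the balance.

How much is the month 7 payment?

$676.45

Month 1: opening $6,433.58; interest $135.10 → $6,568.68; payment $597.15; balance $5,971.53
Month 2: opening $5,971.53; interest $125.40 → $6,096.93; payment $609.69; balance $5,487.24
Month 3: opening $5,487.24; interest $115.23 → $5,602.47; payment $622.49; balance $4,979.98
Month 4: opening $4,979.98; interest $104.57 → $5,084.55; payment $635.56; balance $4,448.99
Month 5: opening $4,448.99; interest $93.42 → $4,542.41; payment $648.91; balance $3,893.50
Month 6: opening $3,893.50; interest $81.76 → $3,975.26; payment $662.54; balance $3,312.72
Month 7: opening $3,312.72; interest $69.56 → $3,382.28; payment $676.45; balance $2,705.83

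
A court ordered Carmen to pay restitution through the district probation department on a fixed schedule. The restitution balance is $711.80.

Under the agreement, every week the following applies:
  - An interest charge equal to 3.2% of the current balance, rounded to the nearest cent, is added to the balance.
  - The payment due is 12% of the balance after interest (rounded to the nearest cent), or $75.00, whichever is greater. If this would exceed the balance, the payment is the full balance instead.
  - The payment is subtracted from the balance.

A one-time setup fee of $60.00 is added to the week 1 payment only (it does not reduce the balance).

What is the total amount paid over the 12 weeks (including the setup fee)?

# | Opening | Interest | Payment | Fee | End bal
1 | $711.80 | $22.78 | $88.15 | $60.00 | $646.43
2 | $646.43 | $20.69 | $80.05 | — | $587.07
3 | $587.07 | $18.79 | $75.00 | — | $530.86
4 | $530.86 | $16.99 | $75.00 | — | $472.85
5 | $472.85 | $15.13 | $75.00 | — | $412.98
6 | $412.98 | $13.22 | $75.00 | — | $351.20
7 | $351.20 | $11.24 | $75.00 | — | $287.44
8 | $287.44 | $9.20 | $75.00 | — | $221.64
9 | $221.64 | $7.09 | $75.00 | — | $153.73
10 | $153.73 | $4.92 | $75.00 | — | $83.65
11 | $83.65 | $2.68 | $75.00 | — | $11.33
12 | $11.33 | $0.36 | $11.69 | — | $0.00
Total paid: $914.89

$914.89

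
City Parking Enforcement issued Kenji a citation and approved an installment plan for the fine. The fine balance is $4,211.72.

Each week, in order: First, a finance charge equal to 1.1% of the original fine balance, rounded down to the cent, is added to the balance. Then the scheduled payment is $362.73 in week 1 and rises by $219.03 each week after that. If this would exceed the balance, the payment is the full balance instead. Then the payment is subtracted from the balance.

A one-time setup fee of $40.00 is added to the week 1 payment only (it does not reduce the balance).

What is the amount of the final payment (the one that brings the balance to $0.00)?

Week 1: opening $4,211.72; interest $46.32 → $4,258.04; payment $362.73 (+ $40.00 fee); balance $3,895.31
Week 2: opening $3,895.31; interest $46.32 → $3,941.63; payment $581.76; balance $3,359.87
Week 3: opening $3,359.87; interest $46.32 → $3,406.19; payment $800.79; balance $2,605.40
Week 4: opening $2,605.40; interest $46.32 → $2,651.72; payment $1,019.82; balance $1,631.90
Week 5: opening $1,631.90; interest $46.32 → $1,678.22; payment $1,238.85; balance $439.37
Week 6: opening $439.37; interest $46.32 → $485.69; payment $485.69; balance $0.00

$485.69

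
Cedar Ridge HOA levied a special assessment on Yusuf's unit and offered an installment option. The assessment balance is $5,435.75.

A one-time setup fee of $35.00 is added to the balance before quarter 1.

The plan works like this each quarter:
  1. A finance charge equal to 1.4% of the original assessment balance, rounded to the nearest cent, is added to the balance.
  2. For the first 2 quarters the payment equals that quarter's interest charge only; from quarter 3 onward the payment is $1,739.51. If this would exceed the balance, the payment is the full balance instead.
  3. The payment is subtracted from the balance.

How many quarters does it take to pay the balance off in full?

# | Opening | Interest | Payment | End bal
1 | $5,470.75 | $76.10 | $76.10 | $5,470.75
2 | $5,470.75 | $76.10 | $76.10 | $5,470.75
3 | $5,470.75 | $76.10 | $1,739.51 | $3,807.34
4 | $3,807.34 | $76.10 | $1,739.51 | $2,143.93
5 | $2,143.93 | $76.10 | $1,739.51 | $480.52
6 | $480.52 | $76.10 | $556.62 | $0.00
Balance reaches $0.00 in quarter 6.

6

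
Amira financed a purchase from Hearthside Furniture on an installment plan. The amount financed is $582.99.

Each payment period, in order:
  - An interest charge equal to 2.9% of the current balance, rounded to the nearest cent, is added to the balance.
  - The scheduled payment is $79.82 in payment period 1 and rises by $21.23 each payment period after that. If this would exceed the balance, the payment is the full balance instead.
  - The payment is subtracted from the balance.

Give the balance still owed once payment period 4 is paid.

$190.32

Payment period 1: opening $582.99; interest $16.91 → $599.90; payment $79.82; balance $520.08
Payment period 2: opening $520.08; interest $15.08 → $535.16; payment $101.05; balance $434.11
Payment period 3: opening $434.11; interest $12.59 → $446.70; payment $122.28; balance $324.42
Payment period 4: opening $324.42; interest $9.41 → $333.83; payment $143.51; balance $190.32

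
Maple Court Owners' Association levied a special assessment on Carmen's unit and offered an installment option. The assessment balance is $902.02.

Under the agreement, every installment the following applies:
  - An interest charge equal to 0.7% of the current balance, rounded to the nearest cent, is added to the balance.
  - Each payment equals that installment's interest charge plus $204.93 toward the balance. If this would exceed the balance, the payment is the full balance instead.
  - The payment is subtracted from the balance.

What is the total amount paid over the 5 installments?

Installment 1: $902.02 +$6.31 interest = $908.33; pay $211.24 → $697.09
Installment 2: $697.09 +$4.88 interest = $701.97; pay $209.81 → $492.16
Installment 3: $492.16 +$3.45 interest = $495.61; pay $208.38 → $287.23
Installment 4: $287.23 +$2.01 interest = $289.24; pay $206.94 → $82.30
Installment 5: $82.30 +$0.58 interest = $82.88; pay $82.88 → $0.00
Total paid: $919.25

$919.25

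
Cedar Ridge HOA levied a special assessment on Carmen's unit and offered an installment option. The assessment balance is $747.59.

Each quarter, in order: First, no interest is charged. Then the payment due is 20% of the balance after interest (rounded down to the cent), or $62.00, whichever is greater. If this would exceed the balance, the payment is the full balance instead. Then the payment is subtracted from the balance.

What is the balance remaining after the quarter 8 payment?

$58.23

Quarter 1: $747.59 − $149.51 → $598.08
Quarter 2: $598.08 − $119.61 → $478.47
Quarter 3: $478.47 − $95.69 → $382.78
Quarter 4: $382.78 − $76.55 → $306.23
Quarter 5: $306.23 − $62.00 → $244.23
Quarter 6: $244.23 − $62.00 → $182.23
Quarter 7: $182.23 − $62.00 → $120.23
Quarter 8: $120.23 − $62.00 → $58.23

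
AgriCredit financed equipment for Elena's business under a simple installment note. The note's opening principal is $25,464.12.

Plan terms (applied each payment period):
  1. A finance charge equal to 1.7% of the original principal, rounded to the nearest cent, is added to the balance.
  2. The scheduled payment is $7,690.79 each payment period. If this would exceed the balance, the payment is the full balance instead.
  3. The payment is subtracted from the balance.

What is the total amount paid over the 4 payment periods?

$27,195.68

# | Opening | Interest | Payment | End bal
1 | $25,464.12 | $432.89 | $7,690.79 | $18,206.22
2 | $18,206.22 | $432.89 | $7,690.79 | $10,948.32
3 | $10,948.32 | $432.89 | $7,690.79 | $3,690.42
4 | $3,690.42 | $432.89 | $4,123.31 | $0.00
Total paid: $27,195.68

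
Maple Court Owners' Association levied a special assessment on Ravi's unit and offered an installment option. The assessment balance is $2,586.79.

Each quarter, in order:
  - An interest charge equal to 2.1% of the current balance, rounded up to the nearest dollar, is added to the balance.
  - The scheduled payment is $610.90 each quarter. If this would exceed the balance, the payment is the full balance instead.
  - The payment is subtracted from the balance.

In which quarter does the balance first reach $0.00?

Quarter 1: opening $2,586.79; interest $55.00 → $2,641.79; payment $610.90; balance $2,030.89
Quarter 2: opening $2,030.89; interest $43.00 → $2,073.89; payment $610.90; balance $1,462.99
Quarter 3: opening $1,462.99; interest $31.00 → $1,493.99; payment $610.90; balance $883.09
Quarter 4: opening $883.09; interest $19.00 → $902.09; payment $610.90; balance $291.19
Quarter 5: opening $291.19; interest $7.00 → $298.19; payment $298.19; balance $0.00
Balance reaches $0.00 in quarter 5.

5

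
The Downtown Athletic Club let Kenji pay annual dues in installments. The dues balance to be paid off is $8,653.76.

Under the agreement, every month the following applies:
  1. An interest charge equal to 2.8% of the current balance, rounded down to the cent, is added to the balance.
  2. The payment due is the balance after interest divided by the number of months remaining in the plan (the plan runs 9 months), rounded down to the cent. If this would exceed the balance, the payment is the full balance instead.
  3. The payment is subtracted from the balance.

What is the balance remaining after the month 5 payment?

# | Opening | Interest | Payment | End bal
1 | $8,653.76 | $242.30 | $988.45 | $7,907.61
2 | $7,907.61 | $221.41 | $1,016.12 | $7,112.90
3 | $7,112.90 | $199.16 | $1,044.58 | $6,267.48
4 | $6,267.48 | $175.48 | $1,073.82 | $5,369.14
5 | $5,369.14 | $150.33 | $1,103.89 | $4,415.58

$4,415.58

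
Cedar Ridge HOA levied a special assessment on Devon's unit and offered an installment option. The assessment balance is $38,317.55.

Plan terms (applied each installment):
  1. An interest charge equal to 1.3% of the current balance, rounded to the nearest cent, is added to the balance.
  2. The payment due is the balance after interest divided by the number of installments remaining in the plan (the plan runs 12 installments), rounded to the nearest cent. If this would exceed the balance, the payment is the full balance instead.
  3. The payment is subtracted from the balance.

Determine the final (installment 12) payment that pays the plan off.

Installment 1: $38,317.55 +$498.13 interest = $38,815.68; pay $3,234.64 → $35,581.04
Installment 2: $35,581.04 +$462.55 interest = $36,043.59; pay $3,276.69 → $32,766.90
Installment 3: $32,766.90 +$425.97 interest = $33,192.87; pay $3,319.29 → $29,873.58
Installment 4: $29,873.58 +$388.36 interest = $30,261.94; pay $3,362.44 → $26,899.50
Installment 5: $26,899.50 +$349.69 interest = $27,249.19; pay $3,406.15 → $23,843.04
Installment 6: $23,843.04 +$309.96 interest = $24,153.00; pay $3,450.43 → $20,702.57
Installment 7: $20,702.57 +$269.13 interest = $20,971.70; pay $3,495.28 → $17,476.42
Installment 8: $17,476.42 +$227.19 interest = $17,703.61; pay $3,540.72 → $14,162.89
Installment 9: $14,162.89 +$184.12 interest = $14,347.01; pay $3,586.75 → $10,760.26
Installment 10: $10,760.26 +$139.88 interest = $10,900.14; pay $3,633.38 → $7,266.76
Installment 11: $7,266.76 +$94.47 interest = $7,361.23; pay $3,680.62 → $3,680.61
Installment 12: $3,680.61 +$47.85 interest = $3,728.46; pay $3,728.46 → $0.00

$3,728.46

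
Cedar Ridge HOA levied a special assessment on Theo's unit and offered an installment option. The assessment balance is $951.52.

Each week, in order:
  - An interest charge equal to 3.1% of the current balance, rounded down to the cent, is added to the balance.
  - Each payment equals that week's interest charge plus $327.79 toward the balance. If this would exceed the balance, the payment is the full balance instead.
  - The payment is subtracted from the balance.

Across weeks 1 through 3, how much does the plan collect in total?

$1,009.51

Week 1: $951.52 +$29.49 interest = $981.01; pay $357.28 → $623.73
Week 2: $623.73 +$19.33 interest = $643.06; pay $347.12 → $295.94
Week 3: $295.94 +$9.17 interest = $305.11; pay $305.11 → $0.00
Total paid: $1,009.51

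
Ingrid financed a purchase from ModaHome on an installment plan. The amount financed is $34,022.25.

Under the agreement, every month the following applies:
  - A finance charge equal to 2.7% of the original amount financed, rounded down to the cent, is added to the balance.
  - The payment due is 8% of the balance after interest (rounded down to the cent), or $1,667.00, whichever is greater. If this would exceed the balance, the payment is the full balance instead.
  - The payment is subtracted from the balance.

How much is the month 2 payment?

# | Opening | Interest | Payment | End bal
1 | $34,022.25 | $918.60 | $2,795.26 | $32,145.59
2 | $32,145.59 | $918.60 | $2,645.13 | $30,419.06

$2,645.13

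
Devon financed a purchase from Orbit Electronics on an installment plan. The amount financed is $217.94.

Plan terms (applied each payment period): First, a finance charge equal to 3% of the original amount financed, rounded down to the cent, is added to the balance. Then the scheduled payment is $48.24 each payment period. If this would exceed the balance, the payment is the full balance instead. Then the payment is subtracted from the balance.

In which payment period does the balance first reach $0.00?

6

Payment period 1: opening $217.94; interest $6.53 → $224.47; payment $48.24; balance $176.23
Payment period 2: opening $176.23; interest $6.53 → $182.76; payment $48.24; balance $134.52
Payment period 3: opening $134.52; interest $6.53 → $141.05; payment $48.24; balance $92.81
Payment period 4: opening $92.81; interest $6.53 → $99.34; payment $48.24; balance $51.10
Payment period 5: opening $51.10; interest $6.53 → $57.63; payment $48.24; balance $9.39
Payment period 6: opening $9.39; interest $6.53 → $15.92; payment $15.92; balance $0.00
Balance reaches $0.00 in payment period 6.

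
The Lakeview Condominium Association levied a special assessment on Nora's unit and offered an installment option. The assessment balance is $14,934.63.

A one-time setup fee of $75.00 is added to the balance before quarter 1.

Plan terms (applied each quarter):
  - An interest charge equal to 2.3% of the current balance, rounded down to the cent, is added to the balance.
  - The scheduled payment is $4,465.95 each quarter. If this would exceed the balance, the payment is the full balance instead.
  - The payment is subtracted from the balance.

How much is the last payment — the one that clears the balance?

# | Opening | Interest | Payment | End bal
1 | $15,009.63 | $345.22 | $4,465.95 | $10,888.90
2 | $10,888.90 | $250.44 | $4,465.95 | $6,673.39
3 | $6,673.39 | $153.48 | $4,465.95 | $2,360.92
4 | $2,360.92 | $54.30 | $2,415.22 | $0.00

$2,415.22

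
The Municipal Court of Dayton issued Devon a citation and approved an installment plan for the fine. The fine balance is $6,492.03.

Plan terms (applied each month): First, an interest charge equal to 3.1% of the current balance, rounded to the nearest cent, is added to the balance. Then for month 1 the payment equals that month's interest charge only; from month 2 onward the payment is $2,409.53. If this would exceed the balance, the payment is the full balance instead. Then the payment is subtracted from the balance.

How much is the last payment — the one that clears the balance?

$2,069.24

Month 1: $6,492.03 +$201.25 interest = $6,693.28; pay $201.25 → $6,492.03
Month 2: $6,492.03 +$201.25 interest = $6,693.28; pay $2,409.53 → $4,283.75
Month 3: $4,283.75 +$132.80 interest = $4,416.55; pay $2,409.53 → $2,007.02
Month 4: $2,007.02 +$62.22 interest = $2,069.24; pay $2,069.24 → $0.00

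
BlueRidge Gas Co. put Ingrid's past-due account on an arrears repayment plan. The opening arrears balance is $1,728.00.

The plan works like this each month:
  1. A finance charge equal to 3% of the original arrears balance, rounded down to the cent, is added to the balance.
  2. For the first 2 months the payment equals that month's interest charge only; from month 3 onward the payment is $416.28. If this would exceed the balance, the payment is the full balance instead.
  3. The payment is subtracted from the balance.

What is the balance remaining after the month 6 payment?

Month 1: $1,728.00 +$51.84 interest = $1,779.84; pay $51.84 → $1,728.00
Month 2: $1,728.00 +$51.84 interest = $1,779.84; pay $51.84 → $1,728.00
Month 3: $1,728.00 +$51.84 interest = $1,779.84; pay $416.28 → $1,363.56
Month 4: $1,363.56 +$51.84 interest = $1,415.40; pay $416.28 → $999.12
Month 5: $999.12 +$51.84 interest = $1,050.96; pay $416.28 → $634.68
Month 6: $634.68 +$51.84 interest = $686.52; pay $416.28 → $270.24

$270.24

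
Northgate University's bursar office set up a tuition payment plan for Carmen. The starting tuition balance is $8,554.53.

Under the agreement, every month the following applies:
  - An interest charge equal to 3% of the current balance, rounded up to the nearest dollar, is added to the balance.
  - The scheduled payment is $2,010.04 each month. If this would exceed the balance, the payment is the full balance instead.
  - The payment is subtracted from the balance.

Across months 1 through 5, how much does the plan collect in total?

# | Opening | Interest | Payment | End bal
1 | $8,554.53 | $257.00 | $2,010.04 | $6,801.49
2 | $6,801.49 | $205.00 | $2,010.04 | $4,996.45
3 | $4,996.45 | $150.00 | $2,010.04 | $3,136.41
4 | $3,136.41 | $95.00 | $2,010.04 | $1,221.37
5 | $1,221.37 | $37.00 | $1,258.37 | $0.00
Total paid: $9,298.53

$9,298.53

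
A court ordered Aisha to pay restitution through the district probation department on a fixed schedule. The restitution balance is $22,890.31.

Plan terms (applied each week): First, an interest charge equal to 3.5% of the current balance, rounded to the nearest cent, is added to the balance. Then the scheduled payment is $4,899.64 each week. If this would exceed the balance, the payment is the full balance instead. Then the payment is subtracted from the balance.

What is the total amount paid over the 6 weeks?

$25,442.48

Week 1: opening $22,890.31; interest $801.16 → $23,691.47; payment $4,899.64; balance $18,791.83
Week 2: opening $18,791.83; interest $657.71 → $19,449.54; payment $4,899.64; balance $14,549.90
Week 3: opening $14,549.90; interest $509.25 → $15,059.15; payment $4,899.64; balance $10,159.51
Week 4: opening $10,159.51; interest $355.58 → $10,515.09; payment $4,899.64; balance $5,615.45
Week 5: opening $5,615.45; interest $196.54 → $5,811.99; payment $4,899.64; balance $912.35
Week 6: opening $912.35; interest $31.93 → $944.28; payment $944.28; balance $0.00
Total paid: $25,442.48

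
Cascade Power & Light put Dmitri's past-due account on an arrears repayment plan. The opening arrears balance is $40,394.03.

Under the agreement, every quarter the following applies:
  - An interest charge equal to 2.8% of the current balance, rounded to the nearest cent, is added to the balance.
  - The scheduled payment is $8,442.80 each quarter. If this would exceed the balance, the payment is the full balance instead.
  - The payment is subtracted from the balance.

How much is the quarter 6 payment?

$1,778.19

Quarter 1: $40,394.03 +$1,131.03 interest = $41,525.06; pay $8,442.80 → $33,082.26
Quarter 2: $33,082.26 +$926.30 interest = $34,008.56; pay $8,442.80 → $25,565.76
Quarter 3: $25,565.76 +$715.84 interest = $26,281.60; pay $8,442.80 → $17,838.80
Quarter 4: $17,838.80 +$499.49 interest = $18,338.29; pay $8,442.80 → $9,895.49
Quarter 5: $9,895.49 +$277.07 interest = $10,172.56; pay $8,442.80 → $1,729.76
Quarter 6: $1,729.76 +$48.43 interest = $1,778.19; pay $1,778.19 → $0.00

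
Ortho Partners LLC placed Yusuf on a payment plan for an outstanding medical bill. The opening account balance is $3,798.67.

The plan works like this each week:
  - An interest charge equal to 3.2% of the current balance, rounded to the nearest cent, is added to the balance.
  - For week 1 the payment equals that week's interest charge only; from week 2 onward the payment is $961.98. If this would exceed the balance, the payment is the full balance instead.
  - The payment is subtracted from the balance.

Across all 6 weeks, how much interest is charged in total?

$451.67

# | Opening | Interest | Payment | End bal
1 | $3,798.67 | $121.56 | $121.56 | $3,798.67
2 | $3,798.67 | $121.56 | $961.98 | $2,958.25
3 | $2,958.25 | $94.66 | $961.98 | $2,090.93
4 | $2,090.93 | $66.91 | $961.98 | $1,195.86
5 | $1,195.86 | $38.27 | $961.98 | $272.15
6 | $272.15 | $8.71 | $280.86 | $0.00
Total interest: $121.56 + $121.56 + $94.66 + $66.91 + $38.27 + $8.71 = $451.67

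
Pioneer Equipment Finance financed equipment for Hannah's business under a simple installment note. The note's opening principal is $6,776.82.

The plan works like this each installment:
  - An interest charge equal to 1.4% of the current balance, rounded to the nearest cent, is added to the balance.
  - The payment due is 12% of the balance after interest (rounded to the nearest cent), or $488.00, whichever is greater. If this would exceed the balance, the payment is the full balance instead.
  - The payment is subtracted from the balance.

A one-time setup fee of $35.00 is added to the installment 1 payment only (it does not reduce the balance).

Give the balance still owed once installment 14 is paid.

$0.00

Installment 1: opening $6,776.82; interest $94.88 → $6,871.70; payment $824.60 (+ $35.00 fee); balance $6,047.10
Installment 2: opening $6,047.10; interest $84.66 → $6,131.76; payment $735.81; balance $5,395.95
Installment 3: opening $5,395.95; interest $75.54 → $5,471.49; payment $656.58; balance $4,814.91
Installment 4: opening $4,814.91; interest $67.41 → $4,882.32; payment $585.88; balance $4,296.44
Installment 5: opening $4,296.44; interest $60.15 → $4,356.59; payment $522.79; balance $3,833.80
Installment 6: opening $3,833.80; interest $53.67 → $3,887.47; payment $488.00; balance $3,399.47
Installment 7: opening $3,399.47; interest $47.59 → $3,447.06; payment $488.00; balance $2,959.06
Installment 8: opening $2,959.06; interest $41.43 → $3,000.49; payment $488.00; balance $2,512.49
Installment 9: opening $2,512.49; interest $35.17 → $2,547.66; payment $488.00; balance $2,059.66
Installment 10: opening $2,059.66; interest $28.84 → $2,088.50; payment $488.00; balance $1,600.50
Installment 11: opening $1,600.50; interest $22.41 → $1,622.91; payment $488.00; balance $1,134.91
Installment 12: opening $1,134.91; interest $15.89 → $1,150.80; payment $488.00; balance $662.80
Installment 13: opening $662.80; interest $9.28 → $672.08; payment $488.00; balance $184.08
Installment 14: opening $184.08; interest $2.58 → $186.66; payment $186.66; balance $0.00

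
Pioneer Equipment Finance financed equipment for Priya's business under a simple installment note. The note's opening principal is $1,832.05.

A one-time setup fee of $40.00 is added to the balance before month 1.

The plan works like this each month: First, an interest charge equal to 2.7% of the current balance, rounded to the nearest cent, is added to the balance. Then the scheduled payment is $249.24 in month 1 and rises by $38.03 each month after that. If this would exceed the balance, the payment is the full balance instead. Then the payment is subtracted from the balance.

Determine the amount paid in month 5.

$401.36

Month 1: $1,872.05 +$50.55 interest = $1,922.60; pay $249.24 → $1,673.36
Month 2: $1,673.36 +$45.18 interest = $1,718.54; pay $287.27 → $1,431.27
Month 3: $1,431.27 +$38.64 interest = $1,469.91; pay $325.30 → $1,144.61
Month 4: $1,144.61 +$30.90 interest = $1,175.51; pay $363.33 → $812.18
Month 5: $812.18 +$21.93 interest = $834.11; pay $401.36 → $432.75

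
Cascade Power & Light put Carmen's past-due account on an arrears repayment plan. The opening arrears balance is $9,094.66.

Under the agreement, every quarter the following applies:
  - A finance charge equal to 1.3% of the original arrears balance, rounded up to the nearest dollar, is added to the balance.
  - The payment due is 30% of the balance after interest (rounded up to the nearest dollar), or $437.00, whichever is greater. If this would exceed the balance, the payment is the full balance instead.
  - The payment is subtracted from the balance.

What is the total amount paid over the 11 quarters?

Quarter 1: opening $9,094.66; interest $119.00 → $9,213.66; payment $2,765.00; balance $6,448.66
Quarter 2: opening $6,448.66; interest $119.00 → $6,567.66; payment $1,971.00; balance $4,596.66
Quarter 3: opening $4,596.66; interest $119.00 → $4,715.66; payment $1,415.00; balance $3,300.66
Quarter 4: opening $3,300.66; interest $119.00 → $3,419.66; payment $1,026.00; balance $2,393.66
Quarter 5: opening $2,393.66; interest $119.00 → $2,512.66; payment $754.00; balance $1,758.66
Quarter 6: opening $1,758.66; interest $119.00 → $1,877.66; payment $564.00; balance $1,313.66
Quarter 7: opening $1,313.66; interest $119.00 → $1,432.66; payment $437.00; balance $995.66
Quarter 8: opening $995.66; interest $119.00 → $1,114.66; payment $437.00; balance $677.66
Quarter 9: opening $677.66; interest $119.00 → $796.66; payment $437.00; balance $359.66
Quarter 10: opening $359.66; interest $119.00 → $478.66; payment $437.00; balance $41.66
Quarter 11: opening $41.66; interest $119.00 → $160.66; payment $160.66; balance $0.00
Total paid: $10,403.66

$10,403.66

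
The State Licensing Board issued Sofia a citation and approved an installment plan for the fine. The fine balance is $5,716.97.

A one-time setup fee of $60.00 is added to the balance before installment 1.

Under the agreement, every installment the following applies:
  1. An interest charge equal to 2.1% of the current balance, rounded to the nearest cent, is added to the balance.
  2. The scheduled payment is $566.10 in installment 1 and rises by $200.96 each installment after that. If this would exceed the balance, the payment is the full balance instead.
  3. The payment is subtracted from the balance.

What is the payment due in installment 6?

$1,434.93

# | Opening | Interest | Payment | End bal
1 | $5,776.97 | $121.32 | $566.10 | $5,332.19
2 | $5,332.19 | $111.98 | $767.06 | $4,677.11
3 | $4,677.11 | $98.22 | $968.02 | $3,807.31
4 | $3,807.31 | $79.95 | $1,168.98 | $2,718.28
5 | $2,718.28 | $57.08 | $1,369.94 | $1,405.42
6 | $1,405.42 | $29.51 | $1,434.93 | $0.00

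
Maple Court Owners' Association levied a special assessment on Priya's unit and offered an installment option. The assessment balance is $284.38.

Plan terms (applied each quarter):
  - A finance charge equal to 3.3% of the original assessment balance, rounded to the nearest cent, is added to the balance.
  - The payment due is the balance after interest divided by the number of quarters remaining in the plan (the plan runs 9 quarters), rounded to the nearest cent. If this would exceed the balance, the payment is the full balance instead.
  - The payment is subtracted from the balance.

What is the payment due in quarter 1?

Quarter 1: $284.38 +$9.38 interest = $293.76; pay $32.64 → $261.12

$32.64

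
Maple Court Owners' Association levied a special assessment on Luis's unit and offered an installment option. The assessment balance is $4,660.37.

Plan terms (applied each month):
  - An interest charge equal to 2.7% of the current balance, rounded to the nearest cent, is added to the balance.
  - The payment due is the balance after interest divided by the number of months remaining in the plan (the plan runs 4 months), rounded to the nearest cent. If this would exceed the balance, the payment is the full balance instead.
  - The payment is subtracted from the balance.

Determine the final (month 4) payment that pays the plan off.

$1,296.10

Month 1: $4,660.37 +$125.83 interest = $4,786.20; pay $1,196.55 → $3,589.65
Month 2: $3,589.65 +$96.92 interest = $3,686.57; pay $1,228.86 → $2,457.71
Month 3: $2,457.71 +$66.36 interest = $2,524.07; pay $1,262.04 → $1,262.03
Month 4: $1,262.03 +$34.07 interest = $1,296.10; pay $1,296.10 → $0.00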